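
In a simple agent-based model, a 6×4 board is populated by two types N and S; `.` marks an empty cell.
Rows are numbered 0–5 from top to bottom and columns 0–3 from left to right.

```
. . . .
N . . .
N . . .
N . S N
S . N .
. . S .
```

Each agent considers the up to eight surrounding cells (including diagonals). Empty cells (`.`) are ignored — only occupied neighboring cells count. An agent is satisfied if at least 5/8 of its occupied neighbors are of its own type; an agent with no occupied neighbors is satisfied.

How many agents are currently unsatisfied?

6

Row 1: (1,0)N 1/1 ✓
Row 2: (2,0)N 2/2 ✓
Row 3: (3,0)N 1/2 ✗ · (3,2)S 0/2 ✗ · (3,3)N 1/2 ✗
Row 4: (4,0)S 0/1 ✗ · (4,2)N 1/3 ✗
Row 5: (5,2)S 0/1 ✗
Unsatisfied: (3,0), (3,2), (3,3), (4,0), (4,2), (5,2) — 6 in total.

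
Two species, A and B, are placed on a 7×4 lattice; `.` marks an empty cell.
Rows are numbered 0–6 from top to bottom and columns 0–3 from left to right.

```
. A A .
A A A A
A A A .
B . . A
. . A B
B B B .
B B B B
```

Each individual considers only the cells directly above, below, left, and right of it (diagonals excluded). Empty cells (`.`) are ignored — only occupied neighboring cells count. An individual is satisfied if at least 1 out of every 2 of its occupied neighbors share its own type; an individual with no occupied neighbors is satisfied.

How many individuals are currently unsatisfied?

Row 0: (0,1)A 2/2 ✓ · (0,2)A 2/2 ✓
Row 1: (1,0)A 2/2 ✓ · (1,1)A 4/4 ✓ · (1,2)A 4/4 ✓ · (1,3)A 1/1 ✓
Row 2: (2,0)A 2/3 ✓ · (2,1)A 3/3 ✓ · (2,2)A 2/2 ✓
Row 3: (3,0)B 0/1 ✗ · (3,3)A 0/1 ✗
Row 4: (4,2)A 0/2 ✗ · (4,3)B 0/2 ✗
Row 5: (5,0)B 2/2 ✓ · (5,1)B 3/3 ✓ · (5,2)B 2/3 ✓
Row 6: (6,0)B 2/2 ✓ · (6,1)B 3/3 ✓ · (6,2)B 3/3 ✓ · (6,3)B 1/1 ✓
Unsatisfied: (3,0), (3,3), (4,2), (4,3) — 4 in total.

4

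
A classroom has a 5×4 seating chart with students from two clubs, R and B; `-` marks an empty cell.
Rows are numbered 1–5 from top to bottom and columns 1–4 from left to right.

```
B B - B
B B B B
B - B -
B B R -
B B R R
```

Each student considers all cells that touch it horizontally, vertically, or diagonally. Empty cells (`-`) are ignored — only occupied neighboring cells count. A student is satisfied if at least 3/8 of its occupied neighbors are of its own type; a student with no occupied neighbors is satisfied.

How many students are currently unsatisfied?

(1,1)B 3/3 ✓
(1,2)B 4/4 ✓
(1,4)B 2/2 ✓
(2,1)B 4/4 ✓
(2,2)B 6/6 ✓
(2,3)B 5/5 ✓
(2,4)B 3/3 ✓
(3,1)B 4/4 ✓
(3,3)B 4/5 ✓
(4,1)B 4/4 ✓
(4,2)B 5/7 ✓
(4,3)R 2/5 ✓
(5,1)B 3/3 ✓
(5,2)B 3/5 ✓
(5,3)R 2/4 ✓
(5,4)R 2/2 ✓
Every one meets the threshold.

0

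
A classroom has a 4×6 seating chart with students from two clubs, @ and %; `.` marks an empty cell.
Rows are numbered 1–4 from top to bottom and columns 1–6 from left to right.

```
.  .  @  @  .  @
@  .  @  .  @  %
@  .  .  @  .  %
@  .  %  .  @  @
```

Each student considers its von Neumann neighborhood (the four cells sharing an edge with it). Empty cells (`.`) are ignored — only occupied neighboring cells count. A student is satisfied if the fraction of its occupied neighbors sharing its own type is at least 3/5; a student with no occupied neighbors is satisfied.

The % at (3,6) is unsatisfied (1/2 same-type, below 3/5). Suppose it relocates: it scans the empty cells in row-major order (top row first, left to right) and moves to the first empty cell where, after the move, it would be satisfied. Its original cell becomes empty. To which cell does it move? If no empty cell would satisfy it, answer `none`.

none

Vacating (3,6). Empty cells in order:
  (1,1): 0/1 same-type → still unsatisfied.
  (1,2): 0/1 same-type → still unsatisfied.
  (1,5): 0/3 same-type → still unsatisfied.
  (2,2): 0/2 same-type → still unsatisfied.
  (2,4): 0/4 same-type → still unsatisfied.
  (3,2): 0/1 same-type → still unsatisfied.
  (3,3): 1/3 same-type → still unsatisfied.
  (3,5): 0/3 same-type → still unsatisfied.
  (4,2): 1/2 same-type → still unsatisfied.
  (4,4): 1/3 same-type → still unsatisfied.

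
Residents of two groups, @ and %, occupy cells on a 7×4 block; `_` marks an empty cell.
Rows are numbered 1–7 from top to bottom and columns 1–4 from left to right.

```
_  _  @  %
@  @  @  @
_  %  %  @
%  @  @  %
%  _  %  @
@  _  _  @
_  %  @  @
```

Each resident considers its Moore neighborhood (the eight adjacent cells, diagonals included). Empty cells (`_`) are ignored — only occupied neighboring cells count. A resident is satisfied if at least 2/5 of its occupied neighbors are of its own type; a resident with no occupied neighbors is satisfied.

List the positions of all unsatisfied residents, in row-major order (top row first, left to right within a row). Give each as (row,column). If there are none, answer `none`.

(1,4), (3,2), (3,3), (4,2), (5,1), (5,3), (6,1), (7,2)

(1,3)@ 3/4 satisfied
(1,4)% 0/3 not
(2,1)@ 1/2 satisfied
(2,2)@ 3/5 satisfied
(2,3)@ 4/7 satisfied
(2,4)@ 3/5 satisfied
(3,2)% 2/7 not
(3,3)% 2/8 not
(3,4)@ 3/5 satisfied
(4,1)% 2/3 satisfied
(4,2)@ 1/6 not
(4,3)@ 3/7 satisfied
(4,4)% 2/5 satisfied
(5,1)% 1/3 not
(5,3)% 1/5 not
(5,4)@ 2/4 satisfied
(6,1)@ 0/2 not
(6,4)@ 3/4 satisfied
(7,2)% 0/2 not
(7,3)@ 2/3 satisfied
(7,4)@ 2/2 satisfied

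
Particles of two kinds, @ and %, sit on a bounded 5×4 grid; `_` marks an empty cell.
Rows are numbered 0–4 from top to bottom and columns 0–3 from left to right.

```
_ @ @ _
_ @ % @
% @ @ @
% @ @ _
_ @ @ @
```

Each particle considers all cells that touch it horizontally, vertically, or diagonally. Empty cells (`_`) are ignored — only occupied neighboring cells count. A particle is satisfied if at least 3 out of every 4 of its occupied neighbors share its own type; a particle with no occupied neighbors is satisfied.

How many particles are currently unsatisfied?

(0,1)@ 2/3 not
(0,2)@ 3/4 satisfied
(1,1)@ 4/6 not
(1,2)% 0/7 not
(1,3)@ 3/4 satisfied
(2,0)% 1/4 not
(2,1)@ 4/7 not
(2,2)@ 6/7 satisfied
(2,3)@ 3/4 satisfied
(3,0)% 1/4 not
(3,1)@ 5/7 not
(3,2)@ 7/7 satisfied
(4,1)@ 3/4 satisfied
(4,2)@ 4/4 satisfied
(4,3)@ 2/2 satisfied
Unsatisfied: (0,1), (1,1), (1,2), (2,0), (2,1), (3,0), (3,1) — 7 in total.

7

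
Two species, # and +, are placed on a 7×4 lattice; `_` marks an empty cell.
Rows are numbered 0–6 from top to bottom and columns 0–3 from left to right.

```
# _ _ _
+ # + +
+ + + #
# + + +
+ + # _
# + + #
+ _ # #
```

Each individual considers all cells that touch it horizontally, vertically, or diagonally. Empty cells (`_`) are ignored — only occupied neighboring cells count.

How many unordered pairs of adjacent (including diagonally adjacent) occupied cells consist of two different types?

30

Scan each occupied cell's neighbors to the right and below (and the two forward diagonals) so each pair is counted once.
From row 0: 1 unlike of 2 pairs (running 1/2).
From row 1: 7 unlike of 13 pairs (running 8/15).
From row 2: 5 unlike of 13 pairs (running 13/28).
From row 3: 6 unlike of 11 pairs (running 19/39).
From row 4: 5 unlike of 10 pairs (running 24/49).
From row 5: 6 unlike of 10 pairs (running 30/59).
From row 6: 0 unlike of 1 pairs (running 30/60).
Total adjacent occupied pairs: 60; unlike-type pairs: 30.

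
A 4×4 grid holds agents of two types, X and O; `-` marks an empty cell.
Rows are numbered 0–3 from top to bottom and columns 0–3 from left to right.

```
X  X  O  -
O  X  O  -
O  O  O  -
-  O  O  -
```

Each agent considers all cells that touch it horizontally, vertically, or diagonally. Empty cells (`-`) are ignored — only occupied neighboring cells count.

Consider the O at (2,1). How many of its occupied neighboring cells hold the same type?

Occupied neighbors of (2,1): (1,0)=O, (1,1)=X, (1,2)=O, (2,0)=O, (2,2)=O, (3,1)=O, (3,2)=O.
Same type (O): 6 of 7.

6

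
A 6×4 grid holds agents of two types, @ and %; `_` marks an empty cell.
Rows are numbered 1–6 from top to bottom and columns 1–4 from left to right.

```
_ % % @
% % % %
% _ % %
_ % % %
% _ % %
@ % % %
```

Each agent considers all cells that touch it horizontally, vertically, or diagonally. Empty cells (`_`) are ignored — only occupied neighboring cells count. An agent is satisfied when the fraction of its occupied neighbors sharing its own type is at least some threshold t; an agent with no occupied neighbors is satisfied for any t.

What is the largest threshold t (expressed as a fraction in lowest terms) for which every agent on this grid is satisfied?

0/1

Row 1: (1,2)% 4/4 · (1,3)% 4/5 · (1,4)@ 0/3
Row 2: (2,1)% 3/3 · (2,2)% 6/6 · (2,3)% 6/7 · (2,4)% 4/5
Row 3: (3,1)% 3/3 · (3,3)% 7/7 · (3,4)% 5/5
Row 4: (4,2)% 5/5 · (4,3)% 6/6 · (4,4)% 5/5
Row 5: (5,1)% 2/3 · (5,3)% 7/7 · (5,4)% 5/5
Row 6: (6,1)@ 0/2 · (6,2)% 3/4 · (6,3)% 4/4 · (6,4)% 3/3
The smallest same-type fraction is 0/3 at (1,4), which reduces to 0/1. Any threshold above that leaves this agent unsatisfied.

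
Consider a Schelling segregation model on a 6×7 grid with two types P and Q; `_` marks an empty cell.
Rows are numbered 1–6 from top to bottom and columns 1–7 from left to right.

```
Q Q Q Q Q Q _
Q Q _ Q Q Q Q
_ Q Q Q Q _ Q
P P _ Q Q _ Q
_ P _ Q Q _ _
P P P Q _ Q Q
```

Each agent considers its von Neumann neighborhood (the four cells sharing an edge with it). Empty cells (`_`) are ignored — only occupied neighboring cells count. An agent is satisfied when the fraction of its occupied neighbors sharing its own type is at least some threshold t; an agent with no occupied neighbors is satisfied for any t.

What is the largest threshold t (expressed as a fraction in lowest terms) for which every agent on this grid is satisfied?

1/2

Row 1: (1,1)Q 2/2 · (1,2)Q 3/3 · (1,3)Q 2/2 · (1,4)Q 3/3 · (1,5)Q 3/3 · (1,6)Q 2/2
Row 2: (2,1)Q 2/2 · (2,2)Q 3/3 · (2,4)Q 3/3 · (2,5)Q 4/4 · (2,6)Q 3/3 · (2,7)Q 2/2
Row 3: (3,2)Q 2/3 · (3,3)Q 2/2 · (3,4)Q 4/4 · (3,5)Q 3/3 · (3,7)Q 2/2
Row 4: (4,1)P 1/1 · (4,2)P 2/3 · (4,4)Q 3/3 · (4,5)Q 3/3 · (4,7)Q 1/1
Row 5: (5,2)P 2/2 · (5,4)Q 3/3 · (5,5)Q 2/2
Row 6: (6,1)P 1/1 · (6,2)P 3/3 · (6,3)P 1/2 · (6,4)Q 1/2 · (6,6)Q 1/1 · (6,7)Q 1/1
The smallest same-type fraction is 1/2 at (6,3), which reduces to 1/2. Any threshold above that leaves this agent unsatisfied.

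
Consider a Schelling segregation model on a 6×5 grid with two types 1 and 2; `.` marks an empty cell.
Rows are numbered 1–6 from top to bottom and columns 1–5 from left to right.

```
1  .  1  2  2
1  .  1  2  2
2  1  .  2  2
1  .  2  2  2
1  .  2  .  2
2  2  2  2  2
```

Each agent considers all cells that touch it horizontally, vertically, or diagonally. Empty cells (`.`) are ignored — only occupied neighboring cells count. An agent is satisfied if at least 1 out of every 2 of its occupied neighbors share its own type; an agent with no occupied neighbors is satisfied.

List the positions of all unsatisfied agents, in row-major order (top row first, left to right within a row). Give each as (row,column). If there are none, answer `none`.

Row 1: (1,1)1 1/1 satisfied · (1,3)1 1/3 not · (1,4)2 3/5 satisfied · (1,5)2 3/3 satisfied
Row 2: (2,1)1 2/3 satisfied · (2,3)1 2/5 not · (2,4)2 5/7 satisfied · (2,5)2 5/5 satisfied
Row 3: (3,1)2 0/3 not · (3,2)1 3/5 satisfied · (3,4)2 6/7 satisfied · (3,5)2 5/5 satisfied
Row 4: (4,1)1 2/3 satisfied · (4,3)2 3/4 satisfied · (4,4)2 6/6 satisfied · (4,5)2 4/4 satisfied
Row 5: (5,1)1 1/3 not · (5,3)2 5/5 satisfied · (5,5)2 4/4 satisfied
Row 6: (6,1)2 1/2 satisfied · (6,2)2 3/4 satisfied · (6,3)2 3/3 satisfied · (6,4)2 4/4 satisfied · (6,5)2 2/2 satisfied

(1,3), (2,3), (3,1), (5,1)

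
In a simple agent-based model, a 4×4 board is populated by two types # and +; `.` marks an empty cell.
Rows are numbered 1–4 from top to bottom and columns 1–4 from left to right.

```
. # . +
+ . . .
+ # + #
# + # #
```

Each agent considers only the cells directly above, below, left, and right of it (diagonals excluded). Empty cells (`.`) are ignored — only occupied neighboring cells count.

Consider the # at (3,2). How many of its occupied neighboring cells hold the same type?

Occupied neighbors of (3,2): (4,2)=+, (3,1)=+, (3,3)=+.
Same type (#): 0 of 3.

0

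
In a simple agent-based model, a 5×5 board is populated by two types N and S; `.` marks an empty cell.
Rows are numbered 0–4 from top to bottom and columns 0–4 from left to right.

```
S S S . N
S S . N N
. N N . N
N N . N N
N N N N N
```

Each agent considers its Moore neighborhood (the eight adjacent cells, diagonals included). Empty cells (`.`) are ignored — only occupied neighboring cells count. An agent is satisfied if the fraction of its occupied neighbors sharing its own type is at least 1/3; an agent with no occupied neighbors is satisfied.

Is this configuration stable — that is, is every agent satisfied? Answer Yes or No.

Yes

(0,0)S 3/3 satisfied
(0,1)S 4/4 satisfied
(0,2)S 2/3 satisfied
(0,4)N 2/2 satisfied
(1,0)S 3/4 satisfied
(1,1)S 4/6 satisfied
(1,3)N 4/5 satisfied
(1,4)N 3/3 satisfied
(2,1)N 3/5 satisfied
(2,2)N 4/5 satisfied
(2,4)N 4/4 satisfied
(3,0)N 4/4 satisfied
(3,1)N 6/6 satisfied
(3,3)N 6/6 satisfied
(3,4)N 4/4 satisfied
(4,0)N 3/3 satisfied
(4,1)N 4/4 satisfied
(4,2)N 4/4 satisfied
(4,3)N 4/4 satisfied
(4,4)N 3/3 satisfied
All meet the threshold, so the configuration is stable.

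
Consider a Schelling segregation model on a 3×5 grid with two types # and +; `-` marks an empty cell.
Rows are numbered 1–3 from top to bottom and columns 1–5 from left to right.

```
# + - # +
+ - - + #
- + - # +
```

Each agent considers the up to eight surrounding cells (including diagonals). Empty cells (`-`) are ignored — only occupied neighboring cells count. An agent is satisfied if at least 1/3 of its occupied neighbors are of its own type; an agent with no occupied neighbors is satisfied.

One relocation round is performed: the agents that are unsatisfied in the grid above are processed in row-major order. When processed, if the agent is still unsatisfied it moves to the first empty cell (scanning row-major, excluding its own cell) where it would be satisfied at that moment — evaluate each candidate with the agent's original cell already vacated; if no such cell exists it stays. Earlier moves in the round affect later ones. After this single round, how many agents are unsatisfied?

0

Initially unsatisfied (in order): (1,1).
  (1,1) → (1,3).
Resulting grid:
- + # # +
+ - - + #
- + - # +
All satisfied now.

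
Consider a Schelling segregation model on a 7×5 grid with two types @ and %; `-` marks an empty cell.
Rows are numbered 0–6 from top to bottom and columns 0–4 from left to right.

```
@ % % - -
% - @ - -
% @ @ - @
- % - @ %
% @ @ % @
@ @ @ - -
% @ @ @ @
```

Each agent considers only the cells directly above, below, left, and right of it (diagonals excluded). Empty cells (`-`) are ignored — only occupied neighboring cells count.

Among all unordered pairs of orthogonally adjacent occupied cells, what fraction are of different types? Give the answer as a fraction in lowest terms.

8/15

Scan each occupied cell's neighbors to the right and below so each pair is counted once.
Row 0: @(0,0)–%(0,1)≠ @(0,0)–%(1,0)≠ %(0,1)–%(0,2)= %(0,2)–@(1,2)≠  → 3/4 unlike.
Row 1: %(1,0)–%(2,0)= @(1,2)–@(2,2)=  → 0/2 unlike.
Row 2: %(2,0)–@(2,1)≠ @(2,1)–@(2,2)= @(2,1)–%(3,1)≠ @(2,4)–%(3,4)≠  → 3/4 unlike.
Row 3: %(3,1)–@(4,1)≠ @(3,3)–%(3,4)≠ @(3,3)–%(4,3)≠ %(3,4)–@(4,4)≠  → 4/4 unlike.
Row 4: %(4,0)–@(4,1)≠ %(4,0)–@(5,0)≠ @(4,1)–@(4,2)= @(4,1)–@(5,1)= @(4,2)–%(4,3)≠ @(4,2)–@(5,2)= %(4,3)–@(4,4)≠  → 4/7 unlike.
Row 5: @(5,0)–@(5,1)= @(5,0)–%(6,0)≠ @(5,1)–@(5,2)= @(5,1)–@(6,1)= @(5,2)–@(6,2)=  → 1/5 unlike.
Row 6: %(6,0)–@(6,1)≠ @(6,1)–@(6,2)= @(6,2)–@(6,3)= @(6,3)–@(6,4)=  → 1/4 unlike.
Total adjacent occupied pairs: 30; unlike-type pairs: 16.
16/30 reduces to 8/15.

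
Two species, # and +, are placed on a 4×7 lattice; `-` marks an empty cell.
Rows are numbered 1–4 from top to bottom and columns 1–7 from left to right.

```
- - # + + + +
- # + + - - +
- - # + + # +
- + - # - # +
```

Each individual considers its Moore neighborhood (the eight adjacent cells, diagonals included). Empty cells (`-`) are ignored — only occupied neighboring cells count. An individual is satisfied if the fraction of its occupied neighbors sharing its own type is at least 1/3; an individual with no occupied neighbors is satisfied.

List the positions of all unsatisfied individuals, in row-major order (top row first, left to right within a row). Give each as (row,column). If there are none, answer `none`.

(1,3)# 1/4 not
(1,4)+ 3/4 satisfied
(1,5)+ 3/3 satisfied
(1,6)+ 3/3 satisfied
(1,7)+ 2/2 satisfied
(2,2)# 2/3 satisfied
(2,3)+ 3/6 satisfied
(2,4)+ 5/7 satisfied
(2,7)+ 3/4 satisfied
(3,3)# 2/6 satisfied
(3,4)+ 3/5 satisfied
(3,5)+ 2/5 satisfied
(3,6)# 1/5 not
(3,7)+ 2/4 satisfied
(4,2)+ 0/1 not
(4,4)# 1/3 satisfied
(4,6)# 1/4 not
(4,7)+ 1/3 satisfied

(1,3), (3,6), (4,2), (4,6)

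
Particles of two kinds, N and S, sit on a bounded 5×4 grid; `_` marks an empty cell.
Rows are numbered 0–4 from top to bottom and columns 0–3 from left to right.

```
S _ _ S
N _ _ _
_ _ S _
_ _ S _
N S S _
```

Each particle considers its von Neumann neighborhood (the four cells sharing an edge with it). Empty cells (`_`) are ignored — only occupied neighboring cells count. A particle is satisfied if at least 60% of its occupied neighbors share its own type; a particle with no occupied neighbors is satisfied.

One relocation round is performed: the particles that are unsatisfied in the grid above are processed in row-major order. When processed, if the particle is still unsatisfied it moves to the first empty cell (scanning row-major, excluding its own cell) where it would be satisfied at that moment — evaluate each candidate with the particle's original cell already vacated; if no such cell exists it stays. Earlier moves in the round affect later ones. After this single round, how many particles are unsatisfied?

0

Initially unsatisfied (in order): (0,0), (1,0), (4,0), (4,1).
  (0,0) → (0,1).
  (1,0): now satisfied by earlier moves; stays.
  (4,0) → (2,0).
  (4,1): now satisfied by earlier moves; stays.
Resulting grid:
_ S _ S
N _ _ _
N _ S _
_ _ S _
_ S S _
All satisfied now.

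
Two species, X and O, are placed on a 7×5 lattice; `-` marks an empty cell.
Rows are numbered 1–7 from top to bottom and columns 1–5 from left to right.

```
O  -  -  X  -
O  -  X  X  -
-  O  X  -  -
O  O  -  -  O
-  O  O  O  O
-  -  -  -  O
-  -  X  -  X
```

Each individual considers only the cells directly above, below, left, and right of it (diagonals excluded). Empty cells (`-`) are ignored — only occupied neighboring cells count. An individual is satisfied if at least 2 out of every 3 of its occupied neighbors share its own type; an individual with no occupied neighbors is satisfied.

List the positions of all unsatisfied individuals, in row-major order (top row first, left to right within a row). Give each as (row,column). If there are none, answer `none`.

Row 1: (1,1)O 1/1 ✓ · (1,4)X 1/1 ✓
Row 2: (2,1)O 1/1 ✓ · (2,3)X 2/2 ✓ · (2,4)X 2/2 ✓
Row 3: (3,2)O 1/2 ✗ · (3,3)X 1/2 ✗
Row 4: (4,1)O 1/1 ✓ · (4,2)O 3/3 ✓ · (4,5)O 1/1 ✓
Row 5: (5,2)O 2/2 ✓ · (5,3)O 2/2 ✓ · (5,4)O 2/2 ✓ · (5,5)O 3/3 ✓
Row 6: (6,5)O 1/2 ✗
Row 7: (7,3)X 0/0 ✓ · (7,5)X 0/1 ✗

(3,2), (3,3), (6,5), (7,5)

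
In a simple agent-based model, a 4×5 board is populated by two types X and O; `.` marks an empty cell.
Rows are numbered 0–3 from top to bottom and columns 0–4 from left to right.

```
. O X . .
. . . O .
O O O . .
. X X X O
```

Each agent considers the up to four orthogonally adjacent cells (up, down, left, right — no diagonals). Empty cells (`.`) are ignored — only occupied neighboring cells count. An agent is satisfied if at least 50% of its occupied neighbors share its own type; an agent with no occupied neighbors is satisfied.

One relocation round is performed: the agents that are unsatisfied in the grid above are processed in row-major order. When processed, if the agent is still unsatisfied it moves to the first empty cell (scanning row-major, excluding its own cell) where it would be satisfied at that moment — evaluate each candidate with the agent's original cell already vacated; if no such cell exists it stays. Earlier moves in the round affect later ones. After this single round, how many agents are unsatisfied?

Initially unsatisfied (in order): (0,1), (0,2), (3,4).
  (0,1) → (0,0).
  (0,2): now satisfied by earlier moves; stays.
  (3,4) → (0,1).
Resulting grid:
O O X . .
. . . O .
O O O . .
. X X X .
Unsatisfied now: (0,2).

1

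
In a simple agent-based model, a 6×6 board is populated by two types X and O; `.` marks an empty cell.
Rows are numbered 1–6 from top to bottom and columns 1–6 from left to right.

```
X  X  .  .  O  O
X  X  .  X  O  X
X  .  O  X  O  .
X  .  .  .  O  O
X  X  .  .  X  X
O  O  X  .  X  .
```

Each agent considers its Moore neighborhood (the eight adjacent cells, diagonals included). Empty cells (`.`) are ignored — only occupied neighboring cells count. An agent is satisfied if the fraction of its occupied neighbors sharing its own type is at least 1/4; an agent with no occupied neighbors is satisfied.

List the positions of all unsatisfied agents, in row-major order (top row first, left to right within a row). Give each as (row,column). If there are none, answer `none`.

Row 1: (1,1)X 3/3 satisfied · (1,2)X 3/3 satisfied · (1,5)O 2/4 satisfied · (1,6)O 2/3 satisfied
Row 2: (2,1)X 4/4 satisfied · (2,2)X 4/5 satisfied · (2,4)X 1/5 not · (2,5)O 3/6 satisfied · (2,6)X 0/4 not
Row 3: (3,1)X 3/3 satisfied · (3,3)O 0/3 not · (3,4)X 1/5 not · (3,5)O 3/6 satisfied
Row 4: (4,1)X 3/3 satisfied · (4,5)O 2/5 satisfied · (4,6)O 2/4 satisfied
Row 5: (5,1)X 2/4 satisfied · (5,2)X 3/5 satisfied · (5,5)X 2/4 satisfied · (5,6)X 2/4 satisfied
Row 6: (6,1)O 1/3 satisfied · (6,2)O 1/4 satisfied · (6,3)X 1/2 satisfied · (6,5)X 2/2 satisfied

(2,4), (2,6), (3,3), (3,4)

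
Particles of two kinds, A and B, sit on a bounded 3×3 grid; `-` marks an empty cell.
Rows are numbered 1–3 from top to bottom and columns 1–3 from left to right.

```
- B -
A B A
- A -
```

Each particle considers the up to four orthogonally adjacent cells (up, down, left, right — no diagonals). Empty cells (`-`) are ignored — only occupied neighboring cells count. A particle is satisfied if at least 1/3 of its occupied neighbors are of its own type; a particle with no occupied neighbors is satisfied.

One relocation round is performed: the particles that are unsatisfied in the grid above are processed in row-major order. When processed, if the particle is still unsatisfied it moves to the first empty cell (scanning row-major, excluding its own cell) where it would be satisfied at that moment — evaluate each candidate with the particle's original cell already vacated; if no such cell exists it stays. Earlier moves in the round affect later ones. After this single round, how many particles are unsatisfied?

0

Initially unsatisfied (in order): (2,1), (2,2), (2,3), (3,2).
  (2,1) → (1,3).
  (2,2): now satisfied by earlier moves; stays.
  (2,3): now satisfied by earlier moves; stays.
  (3,2) → (3,1).
Resulting grid:
- B A
- B A
A - -
All satisfied now.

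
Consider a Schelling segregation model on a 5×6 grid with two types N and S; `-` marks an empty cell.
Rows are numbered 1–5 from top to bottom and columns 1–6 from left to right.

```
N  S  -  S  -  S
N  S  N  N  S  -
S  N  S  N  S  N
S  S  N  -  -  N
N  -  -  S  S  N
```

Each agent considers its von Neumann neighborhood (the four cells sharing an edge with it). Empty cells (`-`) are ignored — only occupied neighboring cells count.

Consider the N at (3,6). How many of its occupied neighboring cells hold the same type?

Occupied neighbors of (3,6): (4,6)=N, (3,5)=S.
Same type (N): 1 of 2.

1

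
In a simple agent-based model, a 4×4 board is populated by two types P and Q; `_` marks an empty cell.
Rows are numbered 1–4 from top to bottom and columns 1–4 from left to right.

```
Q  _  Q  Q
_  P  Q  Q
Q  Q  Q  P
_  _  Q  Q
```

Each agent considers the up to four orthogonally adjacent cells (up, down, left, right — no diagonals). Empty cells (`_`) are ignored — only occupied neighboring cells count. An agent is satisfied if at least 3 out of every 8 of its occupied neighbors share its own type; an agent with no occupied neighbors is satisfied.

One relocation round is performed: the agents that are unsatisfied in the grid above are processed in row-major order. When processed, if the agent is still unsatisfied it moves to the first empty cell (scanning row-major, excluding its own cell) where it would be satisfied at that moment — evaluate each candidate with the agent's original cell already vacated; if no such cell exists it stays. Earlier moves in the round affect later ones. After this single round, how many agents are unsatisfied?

2

Initially unsatisfied (in order): (2,2), (3,4).
  (2,2): no empty cell satisfies it; stays.
  (3,4): no empty cell satisfies it; stays.
Resulting grid:
Q _ Q Q
_ P Q Q
Q Q Q P
_ _ Q Q
Unsatisfied now: (2,2), (3,4).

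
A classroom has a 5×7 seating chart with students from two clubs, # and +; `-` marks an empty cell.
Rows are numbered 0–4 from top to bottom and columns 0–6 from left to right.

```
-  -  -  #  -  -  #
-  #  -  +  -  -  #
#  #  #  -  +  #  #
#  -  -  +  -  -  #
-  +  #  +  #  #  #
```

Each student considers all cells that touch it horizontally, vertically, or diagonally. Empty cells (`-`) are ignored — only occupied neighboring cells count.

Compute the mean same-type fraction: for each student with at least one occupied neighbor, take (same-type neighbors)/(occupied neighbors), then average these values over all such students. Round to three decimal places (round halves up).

0.649

Row 0: (0,3)# 0/1 · (0,6)# 1/1
Row 1: (1,1)# 3/3 · (1,3)+ 1/3 · (1,6)# 3/3
Row 2: (2,0)# 3/3 · (2,1)# 4/4 · (2,2)# 2/4 · (2,4)+ 2/3 · (2,5)# 3/4 · (2,6)# 3/3
Row 3: (3,0)# 2/3 · (3,3)+ 2/5 · (3,6)# 4/4
Row 4: (4,1)+ 0/2 · (4,2)# 0/3 · (4,3)+ 1/3 · (4,4)# 1/3 · (4,5)# 3/3 · (4,6)# 2/2
Sum over 20 students: 0/1 + 1/1 + 3/3 + 1/3 + 3/3 + 3/3 + 4/4 + 2/4 + 2/3 + 3/4 + 3/3 + 2/3 + 2/5 + 4/4 + 0/2 + 0/3 + 1/3 + 1/3 + 3/3 + 2/2 = 779/60; mean = 779/60 ÷ 20 = 779/1200 = 0.649166… → 0.649.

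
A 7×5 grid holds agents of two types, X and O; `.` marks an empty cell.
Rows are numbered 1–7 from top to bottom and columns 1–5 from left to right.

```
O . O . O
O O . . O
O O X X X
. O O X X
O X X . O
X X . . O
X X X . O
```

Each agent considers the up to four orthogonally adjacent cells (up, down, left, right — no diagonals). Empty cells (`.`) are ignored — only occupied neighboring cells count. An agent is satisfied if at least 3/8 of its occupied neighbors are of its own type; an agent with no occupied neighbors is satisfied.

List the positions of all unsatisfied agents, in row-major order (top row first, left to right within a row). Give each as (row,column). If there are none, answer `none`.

Row 1: (1,1)O 1/1 ✓ · (1,3)O 0/0 ✓ · (1,5)O 1/1 ✓
Row 2: (2,1)O 3/3 ✓ · (2,2)O 2/2 ✓ · (2,5)O 1/2 ✓
Row 3: (3,1)O 2/2 ✓ · (3,2)O 3/4 ✓ · (3,3)X 1/3 ✗ · (3,4)X 3/3 ✓ · (3,5)X 2/3 ✓
Row 4: (4,2)O 2/3 ✓ · (4,3)O 1/4 ✗ · (4,4)X 2/3 ✓ · (4,5)X 2/3 ✓
Row 5: (5,1)O 0/2 ✗ · (5,2)X 2/4 ✓ · (5,3)X 1/2 ✓ · (5,5)O 1/2 ✓
Row 6: (6,1)X 2/3 ✓ · (6,2)X 3/3 ✓ · (6,5)O 2/2 ✓
Row 7: (7,1)X 2/2 ✓ · (7,2)X 3/3 ✓ · (7,3)X 1/1 ✓ · (7,5)O 1/1 ✓

(3,3), (4,3), (5,1)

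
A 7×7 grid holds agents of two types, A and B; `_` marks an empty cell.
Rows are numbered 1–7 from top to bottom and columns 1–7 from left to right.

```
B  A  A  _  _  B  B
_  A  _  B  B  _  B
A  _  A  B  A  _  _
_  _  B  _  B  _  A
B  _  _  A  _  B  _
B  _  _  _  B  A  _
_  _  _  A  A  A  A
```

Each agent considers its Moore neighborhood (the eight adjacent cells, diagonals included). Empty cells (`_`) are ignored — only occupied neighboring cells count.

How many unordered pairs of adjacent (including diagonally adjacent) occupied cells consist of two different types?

19

Scan each occupied cell's neighbors to the right and below (and the two forward diagonals) so each pair is counted once.
From row 1: 3 unlike of 10 pairs (running 3/10).
From row 2: 3 unlike of 8 pairs (running 6/18).
From row 3: 4 unlike of 6 pairs (running 10/24).
From row 4: 3 unlike of 4 pairs (running 13/28).
From row 5: 2 unlike of 4 pairs (running 15/32).
From row 6: 4 unlike of 7 pairs (running 19/39).
From row 7: 0 unlike of 3 pairs (running 19/42).
Total adjacent occupied pairs: 42; unlike-type pairs: 19.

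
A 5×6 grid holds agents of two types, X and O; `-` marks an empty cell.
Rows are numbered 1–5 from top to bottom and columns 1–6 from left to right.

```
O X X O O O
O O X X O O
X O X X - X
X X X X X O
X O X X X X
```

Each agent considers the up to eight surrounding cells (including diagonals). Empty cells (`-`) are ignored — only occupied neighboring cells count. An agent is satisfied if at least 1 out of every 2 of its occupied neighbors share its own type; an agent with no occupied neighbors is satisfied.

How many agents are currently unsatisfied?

8

Row 1: (1,1)O 2/3 satisfied · (1,2)X 2/5 not · (1,3)X 3/5 satisfied · (1,4)O 2/5 not · (1,5)O 4/5 satisfied · (1,6)O 3/3 satisfied
Row 2: (2,1)O 3/5 satisfied · (2,2)O 3/8 not · (2,3)X 5/8 satisfied · (2,4)X 4/7 satisfied · (2,5)O 4/7 satisfied · (2,6)O 3/4 satisfied
Row 3: (3,1)X 2/5 not · (3,2)O 2/8 not · (3,3)X 6/8 satisfied · (3,4)X 6/7 satisfied · (3,6)X 1/4 not
Row 4: (4,1)X 3/5 satisfied · (4,2)X 6/8 satisfied · (4,3)X 6/8 satisfied · (4,4)X 7/7 satisfied · (4,5)X 6/7 satisfied · (4,6)O 0/4 not
Row 5: (5,1)X 2/3 satisfied · (5,2)O 0/5 not · (5,3)X 4/5 satisfied · (5,4)X 5/5 satisfied · (5,5)X 4/5 satisfied · (5,6)X 2/3 satisfied
Unsatisfied: (1,2), (1,4), (2,2), (3,1), (3,2), (3,6), (4,6), (5,2) — 8 in total.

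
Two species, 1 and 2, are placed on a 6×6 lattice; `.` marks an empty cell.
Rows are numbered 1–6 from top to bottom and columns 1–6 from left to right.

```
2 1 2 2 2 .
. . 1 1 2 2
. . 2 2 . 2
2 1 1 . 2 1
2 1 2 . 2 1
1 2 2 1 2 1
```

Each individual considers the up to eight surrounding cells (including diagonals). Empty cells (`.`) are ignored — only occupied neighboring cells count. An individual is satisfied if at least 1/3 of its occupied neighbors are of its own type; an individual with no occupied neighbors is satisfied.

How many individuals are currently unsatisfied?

Row 1: (1,1)2 0/1 unhappy · (1,2)1 1/3 ok · (1,3)2 1/4 unhappy · (1,4)2 3/5 ok · (1,5)2 3/4 ok
Row 2: (2,3)1 2/6 ok · (2,4)1 1/7 unhappy · (2,5)2 5/6 ok · (2,6)2 3/3 ok
Row 3: (3,3)2 1/5 unhappy · (3,4)2 3/6 ok · (3,6)2 3/4 ok
Row 4: (4,1)2 1/3 ok · (4,2)1 2/6 ok · (4,3)1 2/5 ok · (4,5)2 3/5 ok · (4,6)1 1/4 unhappy
Row 5: (5,1)2 2/5 ok · (5,2)1 3/8 ok · (5,3)2 2/6 ok · (5,5)2 2/6 ok · (5,6)1 2/5 ok
Row 6: (6,1)1 1/3 ok · (6,2)2 3/5 ok · (6,3)2 2/4 ok · (6,4)1 0/4 unhappy · (6,5)2 1/4 unhappy · (6,6)1 1/3 ok
Unsatisfied: (1,1), (1,3), (2,4), (3,3), (4,6), (6,4), (6,5) — 7 in total.

7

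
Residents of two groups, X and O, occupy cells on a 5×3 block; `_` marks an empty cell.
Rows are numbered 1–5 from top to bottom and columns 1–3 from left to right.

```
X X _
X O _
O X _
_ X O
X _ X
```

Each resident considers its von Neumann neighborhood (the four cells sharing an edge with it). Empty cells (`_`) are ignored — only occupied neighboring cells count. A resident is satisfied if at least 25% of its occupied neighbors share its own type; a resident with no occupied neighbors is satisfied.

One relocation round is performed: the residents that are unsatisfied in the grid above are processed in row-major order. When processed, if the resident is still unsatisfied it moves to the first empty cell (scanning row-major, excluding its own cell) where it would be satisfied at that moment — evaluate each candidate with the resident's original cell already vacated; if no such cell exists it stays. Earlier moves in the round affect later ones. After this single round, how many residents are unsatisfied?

Initially unsatisfied (in order): (2,2), (3,1), (4,3), (5,3).
  (2,2) → (2,3).
  (3,1) → (1,3).
  (4,3) → (2,2).
  (5,3): now satisfied by earlier moves; stays.
Resulting grid:
X X O
X O O
_ X _
_ X _
X _ X
All satisfied now.

0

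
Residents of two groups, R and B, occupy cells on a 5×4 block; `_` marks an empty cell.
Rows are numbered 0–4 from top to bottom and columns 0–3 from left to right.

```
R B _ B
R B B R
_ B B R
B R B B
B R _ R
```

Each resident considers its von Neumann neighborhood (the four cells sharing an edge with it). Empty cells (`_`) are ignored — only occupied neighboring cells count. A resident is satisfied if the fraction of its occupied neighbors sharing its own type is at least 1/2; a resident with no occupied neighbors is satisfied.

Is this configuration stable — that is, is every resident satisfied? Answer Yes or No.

No

Row 0: (0,0)R 1/2 satisfied · (0,1)B 1/2 satisfied · (0,3)B 0/1 not
Row 1: (1,0)R 1/2 satisfied · (1,1)B 3/4 satisfied · (1,2)B 2/3 satisfied · (1,3)R 1/3 not
Row 2: (2,1)B 2/3 satisfied · (2,2)B 3/4 satisfied · (2,3)R 1/3 not
Row 3: (3,0)B 1/2 satisfied · (3,1)R 1/4 not · (3,2)B 2/3 satisfied · (3,3)B 1/3 not
Row 4: (4,0)B 1/2 satisfied · (4,1)R 1/2 satisfied · (4,3)R 0/1 not
For instance (0,3) has only 0/1 same-type neighbors, below 1/2.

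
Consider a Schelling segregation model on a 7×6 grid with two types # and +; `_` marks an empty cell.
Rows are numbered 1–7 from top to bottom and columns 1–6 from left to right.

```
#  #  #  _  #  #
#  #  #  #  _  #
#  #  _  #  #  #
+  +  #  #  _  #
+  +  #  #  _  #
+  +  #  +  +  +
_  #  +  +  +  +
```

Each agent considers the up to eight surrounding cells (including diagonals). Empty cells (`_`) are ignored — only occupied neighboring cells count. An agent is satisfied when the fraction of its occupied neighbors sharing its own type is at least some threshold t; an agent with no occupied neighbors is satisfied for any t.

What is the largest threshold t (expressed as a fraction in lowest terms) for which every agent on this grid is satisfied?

1/4

(1,1)# 3/3
(1,2)# 5/5
(1,3)# 4/4
(1,5)# 3/3
(1,6)# 2/2
(2,1)# 5/5
(2,2)# 7/7
(2,3)# 6/6
(2,4)# 5/5
(2,6)# 4/4
(3,1)# 3/5
(3,2)# 5/7
(3,4)# 5/5
(3,5)# 6/6
(3,6)# 3/3
(4,1)+ 3/5
(4,2)+ 3/7
(4,3)# 5/7
(4,4)# 5/5
(4,6)# 3/3
(5,1)+ 5/5
(5,2)+ 5/8
(5,3)# 4/8
(5,4)# 4/6
(5,6)# 1/3
(6,1)+ 3/4
(6,2)+ 4/7
(6,3)# 3/8
(6,4)+ 4/7
(6,5)+ 5/7
(6,6)+ 3/4
(7,2)# 1/4
(7,3)+ 3/5
(7,4)+ 4/5
(7,5)+ 5/5
(7,6)+ 3/3
The smallest same-type fraction is 1/4 at (7,2), which reduces to 1/4. Any threshold above that leaves this agent unsatisfied.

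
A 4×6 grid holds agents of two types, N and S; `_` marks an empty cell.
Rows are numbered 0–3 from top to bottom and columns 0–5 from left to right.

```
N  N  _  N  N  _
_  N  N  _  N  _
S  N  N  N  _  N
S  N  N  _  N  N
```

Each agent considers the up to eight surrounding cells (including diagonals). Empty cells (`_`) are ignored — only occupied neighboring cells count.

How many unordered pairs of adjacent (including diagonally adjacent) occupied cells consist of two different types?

5

Scan each occupied cell's neighbors to the right and below (and the two forward diagonals) so each pair is counted once.
Row 0: N(0,0)–N(0,1)= N(0,0)–N(1,1)= N(0,1)–N(1,1)= N(0,1)–N(1,2)= N(0,3)–N(0,4)= N(0,3)–N(1,4)= N(0,3)–N(1,2)= N(0,4)–N(1,4)=  → 0/8 unlike.
Row 1: N(1,1)–N(1,2)= N(1,1)–N(2,1)= N(1,1)–N(2,2)= N(1,1)–S(2,0)≠ N(1,2)–N(2,2)= N(1,2)–N(2,3)= N(1,2)–N(2,1)= N(1,4)–N(2,5)= N(1,4)–N(2,3)=  → 1/9 unlike.
Row 2: S(2,0)–N(2,1)≠ S(2,0)–S(3,0)= S(2,0)–N(3,1)≠ N(2,1)–N(2,2)= N(2,1)–N(3,1)= N(2,1)–N(3,2)= N(2,1)–S(3,0)≠ N(2,2)–N(2,3)= N(2,2)–N(3,2)= N(2,2)–N(3,1)= N(2,3)–N(3,4)= N(2,3)–N(3,2)= N(2,5)–N(3,5)= N(2,5)–N(3,4)=  → 3/14 unlike.
Row 3: S(3,0)–N(3,1)≠ N(3,1)–N(3,2)= N(3,4)–N(3,5)=  → 1/3 unlike.
Total adjacent occupied pairs: 34; unlike-type pairs: 5.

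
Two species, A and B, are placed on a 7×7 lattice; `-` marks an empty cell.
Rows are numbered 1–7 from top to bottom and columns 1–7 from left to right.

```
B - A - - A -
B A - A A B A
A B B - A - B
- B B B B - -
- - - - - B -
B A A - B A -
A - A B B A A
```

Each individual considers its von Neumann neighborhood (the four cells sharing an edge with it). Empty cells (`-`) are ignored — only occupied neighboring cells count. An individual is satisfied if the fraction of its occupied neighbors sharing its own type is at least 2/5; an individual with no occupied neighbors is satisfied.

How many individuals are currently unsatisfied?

(1,1)B 1/1 satisfied
(1,3)A 0/0 satisfied
(1,6)A 0/1 not
(2,1)B 1/3 not
(2,2)A 0/2 not
(2,4)A 1/1 satisfied
(2,5)A 2/3 satisfied
(2,6)B 0/3 not
(2,7)A 0/2 not
(3,1)A 0/2 not
(3,2)B 2/4 satisfied
(3,3)B 2/2 satisfied
(3,5)A 1/2 satisfied
(3,7)B 0/1 not
(4,2)B 2/2 satisfied
(4,3)B 3/3 satisfied
(4,4)B 2/2 satisfied
(4,5)B 1/2 satisfied
(5,6)B 0/1 not
(6,1)B 0/2 not
(6,2)A 1/2 satisfied
(6,3)A 2/2 satisfied
(6,5)B 1/2 satisfied
(6,6)A 1/3 not
(7,1)A 0/1 not
(7,3)A 1/2 satisfied
(7,4)B 1/2 satisfied
(7,5)B 2/3 satisfied
(7,6)A 2/3 satisfied
(7,7)A 1/1 satisfied
Unsatisfied: (1,6), (2,1), (2,2), (2,6), (2,7), (3,1), (3,7), (5,6), (6,1), (6,6), (7,1) — 11 in total.

11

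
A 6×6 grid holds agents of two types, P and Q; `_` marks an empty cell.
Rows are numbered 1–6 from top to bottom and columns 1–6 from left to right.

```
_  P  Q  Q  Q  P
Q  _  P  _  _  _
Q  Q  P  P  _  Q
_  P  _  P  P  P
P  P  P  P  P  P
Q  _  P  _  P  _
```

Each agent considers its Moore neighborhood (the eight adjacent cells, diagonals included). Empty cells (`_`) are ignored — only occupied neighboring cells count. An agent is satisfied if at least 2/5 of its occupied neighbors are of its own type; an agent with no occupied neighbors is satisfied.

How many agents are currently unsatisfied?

(1,2)P 1/3 ✗
(1,3)Q 1/3 ✗
(1,4)Q 2/3 ✓
(1,5)Q 1/2 ✓
(1,6)P 0/1 ✗
(2,1)Q 2/3 ✓
(2,3)P 3/6 ✓
(3,1)Q 2/3 ✓
(3,2)Q 2/5 ✓
(3,3)P 4/5 ✓
(3,4)P 4/4 ✓
(3,6)Q 0/2 ✗
(4,2)P 4/6 ✓
(4,4)P 6/6 ✓
(4,5)P 6/7 ✓
(4,6)P 3/4 ✓
(5,1)P 2/3 ✓
(5,2)P 4/5 ✓
(5,3)P 5/5 ✓
(5,4)P 6/6 ✓
(5,5)P 6/6 ✓
(5,6)P 4/4 ✓
(6,1)Q 0/2 ✗
(6,3)P 3/3 ✓
(6,5)P 3/3 ✓
Unsatisfied: (1,2), (1,3), (1,6), (3,6), (6,1) — 5 in total.

5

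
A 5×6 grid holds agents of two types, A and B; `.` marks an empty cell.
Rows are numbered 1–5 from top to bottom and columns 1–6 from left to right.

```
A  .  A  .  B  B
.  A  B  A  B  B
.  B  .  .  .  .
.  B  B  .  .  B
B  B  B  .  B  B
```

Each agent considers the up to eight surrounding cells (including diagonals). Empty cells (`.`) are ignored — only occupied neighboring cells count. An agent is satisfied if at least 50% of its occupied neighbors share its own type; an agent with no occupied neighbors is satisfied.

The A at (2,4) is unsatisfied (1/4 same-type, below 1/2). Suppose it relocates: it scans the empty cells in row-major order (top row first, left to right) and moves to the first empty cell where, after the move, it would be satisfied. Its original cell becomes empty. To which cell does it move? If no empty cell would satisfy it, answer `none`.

(1,2)

Vacating (2,4). Empty cells in order:
  (1,2): 3/4 same-type → satisfied — stop here.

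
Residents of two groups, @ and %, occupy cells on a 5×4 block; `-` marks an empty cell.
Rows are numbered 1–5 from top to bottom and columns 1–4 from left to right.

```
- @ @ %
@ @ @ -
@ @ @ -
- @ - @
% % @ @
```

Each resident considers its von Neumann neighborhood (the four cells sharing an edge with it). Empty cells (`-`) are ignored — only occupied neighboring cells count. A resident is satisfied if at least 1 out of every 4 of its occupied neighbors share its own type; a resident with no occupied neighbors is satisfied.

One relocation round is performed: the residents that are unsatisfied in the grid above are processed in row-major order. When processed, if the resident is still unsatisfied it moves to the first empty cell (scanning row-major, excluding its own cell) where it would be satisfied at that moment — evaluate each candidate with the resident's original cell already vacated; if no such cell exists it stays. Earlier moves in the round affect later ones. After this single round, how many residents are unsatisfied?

0

Initially unsatisfied (in order): (1,4).
  (1,4) → (4,1).
Resulting grid:
- @ @ -
@ @ @ -
@ @ @ -
% @ - @
% % @ @
All satisfied now.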